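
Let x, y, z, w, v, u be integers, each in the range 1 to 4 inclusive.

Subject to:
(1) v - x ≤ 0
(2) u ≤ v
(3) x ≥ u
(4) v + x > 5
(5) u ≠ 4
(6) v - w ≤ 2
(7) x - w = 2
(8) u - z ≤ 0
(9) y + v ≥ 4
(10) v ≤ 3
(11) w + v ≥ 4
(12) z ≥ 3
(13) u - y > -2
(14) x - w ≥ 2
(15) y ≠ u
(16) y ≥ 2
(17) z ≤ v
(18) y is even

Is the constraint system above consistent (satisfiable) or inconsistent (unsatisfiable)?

Setting (x, y, z, w, v, u) = (3, 2, 3, 1, 3, 1) satisfies everything: constraint 1: v - x = 0; constraint 4: v + x = 6; constraint 6: v - w = 2, and the others follow.

Satisfiable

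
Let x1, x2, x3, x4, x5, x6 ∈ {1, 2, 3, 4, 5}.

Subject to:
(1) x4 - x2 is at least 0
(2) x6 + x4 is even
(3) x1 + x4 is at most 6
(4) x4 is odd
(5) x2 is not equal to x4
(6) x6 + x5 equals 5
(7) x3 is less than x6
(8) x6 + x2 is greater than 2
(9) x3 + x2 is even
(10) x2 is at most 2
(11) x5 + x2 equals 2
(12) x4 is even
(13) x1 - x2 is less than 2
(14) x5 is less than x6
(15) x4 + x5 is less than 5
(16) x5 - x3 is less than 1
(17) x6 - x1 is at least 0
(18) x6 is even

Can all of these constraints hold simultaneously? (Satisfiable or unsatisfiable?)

Constraint 18 makes x6 even and constraint 4 makes x4 odd, so x6 + x4 must be odd. Constraint 2 says x6 + x4 is even — contradiction.

Unsatisfiable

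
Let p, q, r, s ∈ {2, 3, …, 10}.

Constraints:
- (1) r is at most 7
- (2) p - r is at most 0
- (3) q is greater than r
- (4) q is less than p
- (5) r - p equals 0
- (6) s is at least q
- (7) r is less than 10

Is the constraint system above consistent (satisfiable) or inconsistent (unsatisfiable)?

Unsatisfiable

Constraints 2, 3, and 4 give r < q, q < p, p ≤ r. Chaining: r < q < p ≤ r, which forces r < r — impossible.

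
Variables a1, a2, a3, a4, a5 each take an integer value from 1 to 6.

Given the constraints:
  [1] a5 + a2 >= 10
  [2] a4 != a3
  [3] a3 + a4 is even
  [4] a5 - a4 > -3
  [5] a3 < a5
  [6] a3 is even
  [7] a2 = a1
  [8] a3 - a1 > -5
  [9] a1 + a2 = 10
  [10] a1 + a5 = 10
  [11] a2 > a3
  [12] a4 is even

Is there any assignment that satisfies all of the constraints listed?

Satisfiable

The assignment a1 = 5, a2 = 5, a3 = 2, a4 = 6, a5 = 5 works:
  constraint 1 holds since a5 + a2 = 10.
  constraint 4 holds since a5 - a4 = -1.
The rest check out directly.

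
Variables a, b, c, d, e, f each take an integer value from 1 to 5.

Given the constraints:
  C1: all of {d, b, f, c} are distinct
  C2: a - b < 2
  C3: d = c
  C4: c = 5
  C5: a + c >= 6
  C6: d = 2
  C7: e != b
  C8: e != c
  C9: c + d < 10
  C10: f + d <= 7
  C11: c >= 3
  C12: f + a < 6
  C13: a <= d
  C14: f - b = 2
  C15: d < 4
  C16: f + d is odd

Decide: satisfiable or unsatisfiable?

Constraint 6 fixes d = 2 and constraint 4 fixes c = 5, but constraint 3 requires d = c. Since 2 ≠ 5, contradiction.

Unsatisfiable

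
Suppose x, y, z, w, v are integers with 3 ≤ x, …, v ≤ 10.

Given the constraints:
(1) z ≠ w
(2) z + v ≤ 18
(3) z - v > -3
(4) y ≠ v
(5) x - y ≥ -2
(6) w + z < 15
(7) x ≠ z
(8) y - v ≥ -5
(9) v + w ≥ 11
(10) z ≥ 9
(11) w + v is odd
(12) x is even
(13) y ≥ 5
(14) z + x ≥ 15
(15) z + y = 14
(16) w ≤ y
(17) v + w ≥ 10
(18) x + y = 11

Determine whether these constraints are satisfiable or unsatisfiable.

Setting (x, y, z, w, v) = (6, 5, 9, 4, 9) satisfies everything: constraint 2: z + v = 18; constraint 3: z - v = 0, and the others follow.

Satisfiable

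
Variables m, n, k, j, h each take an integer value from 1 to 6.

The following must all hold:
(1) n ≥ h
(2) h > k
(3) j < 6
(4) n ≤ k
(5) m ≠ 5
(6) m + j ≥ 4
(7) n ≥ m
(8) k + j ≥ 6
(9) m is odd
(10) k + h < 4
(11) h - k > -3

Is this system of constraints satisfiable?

Unsatisfiable

Constraints 1, 2, and 4 give k < h, h ≤ n, n ≤ k. Chaining: k < h ≤ n ≤ k, which forces k < k — impossible.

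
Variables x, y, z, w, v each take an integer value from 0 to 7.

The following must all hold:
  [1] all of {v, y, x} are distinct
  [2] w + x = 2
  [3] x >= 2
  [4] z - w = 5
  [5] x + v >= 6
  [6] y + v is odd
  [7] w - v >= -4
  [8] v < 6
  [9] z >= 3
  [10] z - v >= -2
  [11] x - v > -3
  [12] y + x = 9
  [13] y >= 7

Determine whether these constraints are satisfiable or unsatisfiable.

Satisfiable

Setting (x, y, z, w, v) = (2, 7, 5, 0, 4) satisfies everything: constraint 2: w + x = 2; constraint 4: z - w = 5; constraint 5: x + v = 6, and the others follow.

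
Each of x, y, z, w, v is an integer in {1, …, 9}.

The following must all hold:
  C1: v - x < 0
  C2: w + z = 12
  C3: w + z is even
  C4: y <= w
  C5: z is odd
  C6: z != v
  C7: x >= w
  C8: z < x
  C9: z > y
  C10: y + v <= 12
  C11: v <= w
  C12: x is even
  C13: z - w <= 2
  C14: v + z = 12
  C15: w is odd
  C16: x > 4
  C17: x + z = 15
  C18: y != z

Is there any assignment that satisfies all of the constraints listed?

Satisfiable

Setting (x, y, z, w, v) = (8, 5, 7, 5, 5) satisfies everything: constraint 1: v - x = -3; constraint 2: w + z = 12, and the others follow.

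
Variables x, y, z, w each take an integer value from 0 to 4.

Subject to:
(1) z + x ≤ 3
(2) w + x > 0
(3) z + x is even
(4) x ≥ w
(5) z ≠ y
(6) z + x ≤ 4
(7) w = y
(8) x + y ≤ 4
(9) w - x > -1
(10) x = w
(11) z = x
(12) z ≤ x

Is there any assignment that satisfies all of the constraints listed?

Unsatisfiable

From constraints 7, 10, and 11, z = x = w = y, so z = y. But constraint 5 says z ≠ y. Contradiction.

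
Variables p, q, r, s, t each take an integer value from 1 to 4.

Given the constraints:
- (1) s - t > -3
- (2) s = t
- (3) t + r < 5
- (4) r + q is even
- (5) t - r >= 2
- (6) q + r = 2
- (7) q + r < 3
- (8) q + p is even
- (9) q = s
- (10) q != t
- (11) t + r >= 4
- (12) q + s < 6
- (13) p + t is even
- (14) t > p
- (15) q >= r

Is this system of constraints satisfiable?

From constraints 2 and 9, q = s = t, so q = t. But constraint 10 says q ≠ t. Contradiction.

Unsatisfiable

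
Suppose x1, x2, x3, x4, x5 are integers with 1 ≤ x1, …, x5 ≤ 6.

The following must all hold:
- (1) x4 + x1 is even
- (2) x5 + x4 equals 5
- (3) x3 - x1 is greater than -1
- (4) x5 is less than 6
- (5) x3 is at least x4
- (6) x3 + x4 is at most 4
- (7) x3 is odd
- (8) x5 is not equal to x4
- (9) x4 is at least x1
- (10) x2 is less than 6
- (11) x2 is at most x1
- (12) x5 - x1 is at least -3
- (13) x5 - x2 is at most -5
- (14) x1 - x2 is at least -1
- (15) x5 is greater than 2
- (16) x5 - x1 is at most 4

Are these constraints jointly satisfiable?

Constraints 12, 13, and 14 give x5 − x1 ≥ -3, x1 − x2 ≥ -1, x2 − x5 ≥ 5.
Adding all 3 inequalities: the left sides telescope to 0, and the right sides sum to (-3) + (-1) + 5 = 1. So 0 ≥ 1, which is false.

Unsatisfiable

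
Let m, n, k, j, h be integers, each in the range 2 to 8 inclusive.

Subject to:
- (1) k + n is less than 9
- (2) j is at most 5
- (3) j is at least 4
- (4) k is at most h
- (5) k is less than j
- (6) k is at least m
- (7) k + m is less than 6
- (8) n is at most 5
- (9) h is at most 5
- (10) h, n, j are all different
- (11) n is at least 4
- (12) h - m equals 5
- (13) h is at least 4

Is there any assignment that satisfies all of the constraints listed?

Constraints 2, 3, 8, 9, 11, and 13 confine each of h, n, j to the 2 values {4, 5}.
Constraint 10 requires all 3 of them to be distinct, but only 2 values are available — impossible by the pigeonhole principle.

Unsatisfiable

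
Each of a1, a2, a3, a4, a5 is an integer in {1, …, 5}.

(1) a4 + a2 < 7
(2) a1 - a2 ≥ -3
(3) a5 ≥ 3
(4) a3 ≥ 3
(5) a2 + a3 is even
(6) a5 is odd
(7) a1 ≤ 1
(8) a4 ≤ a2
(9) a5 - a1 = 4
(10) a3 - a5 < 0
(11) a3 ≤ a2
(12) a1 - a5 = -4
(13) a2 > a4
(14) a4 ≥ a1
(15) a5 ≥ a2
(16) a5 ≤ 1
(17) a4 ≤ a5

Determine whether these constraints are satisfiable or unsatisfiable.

Unsatisfiable

From constraints 4 and 11: a2 ≥ a3 and a3 ≥ 3, so a2 ≥ 3. From constraints 15 and 16: a2 ≤ a5 and a5 ≤ 1, so a2 ≤ 1. But 1 < 3, so no value of a2 works.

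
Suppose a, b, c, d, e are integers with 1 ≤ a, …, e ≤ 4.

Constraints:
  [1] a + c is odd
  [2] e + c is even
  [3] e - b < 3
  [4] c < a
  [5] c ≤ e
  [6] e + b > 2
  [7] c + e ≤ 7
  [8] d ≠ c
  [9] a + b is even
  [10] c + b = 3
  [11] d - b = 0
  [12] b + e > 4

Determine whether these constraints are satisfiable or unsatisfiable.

Satisfiable

The assignment a = 2, b = 2, c = 1, d = 2, e = 3 works:
  constraint 3 holds since e - b = 1.
  constraint 6 holds since e + b = 5.
The rest check out directly.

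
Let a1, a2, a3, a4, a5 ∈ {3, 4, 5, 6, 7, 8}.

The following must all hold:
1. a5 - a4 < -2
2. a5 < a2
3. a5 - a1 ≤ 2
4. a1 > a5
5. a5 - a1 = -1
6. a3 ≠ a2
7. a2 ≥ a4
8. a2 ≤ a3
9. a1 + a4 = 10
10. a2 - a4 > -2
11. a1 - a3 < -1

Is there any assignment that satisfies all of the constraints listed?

The assignment a1 = 4, a2 = 6, a3 = 7, a4 = 6, a5 = 3 works:
  constraint 1 holds since a5 - a4 = -3.
  constraint 3 holds since a5 - a1 = -1.
The rest check out directly.

Satisfiable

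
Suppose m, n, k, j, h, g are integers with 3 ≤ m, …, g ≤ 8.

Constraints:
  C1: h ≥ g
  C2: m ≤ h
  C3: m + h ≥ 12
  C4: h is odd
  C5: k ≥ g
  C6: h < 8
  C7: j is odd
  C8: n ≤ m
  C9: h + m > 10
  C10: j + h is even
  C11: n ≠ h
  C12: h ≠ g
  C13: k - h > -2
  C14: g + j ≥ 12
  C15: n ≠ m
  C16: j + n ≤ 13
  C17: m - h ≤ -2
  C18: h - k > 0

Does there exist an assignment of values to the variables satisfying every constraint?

Satisfiable

Setting (m, n, k, j, h, g) = (5, 3, 6, 7, 7, 6) satisfies everything: constraint 3: m + h = 12; constraint 9: h + m = 12; constraint 13: k - h = -1, and the others follow.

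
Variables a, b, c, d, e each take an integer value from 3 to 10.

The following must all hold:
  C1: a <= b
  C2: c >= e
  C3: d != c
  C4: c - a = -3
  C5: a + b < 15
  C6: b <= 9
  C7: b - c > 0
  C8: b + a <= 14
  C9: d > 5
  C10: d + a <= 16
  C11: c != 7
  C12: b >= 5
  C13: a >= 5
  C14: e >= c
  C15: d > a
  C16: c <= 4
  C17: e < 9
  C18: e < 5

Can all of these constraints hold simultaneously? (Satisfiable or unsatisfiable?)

Satisfiable

Setting (a, b, c, d, e) = (6, 6, 3, 10, 3) satisfies everything: constraint 4: c - a = -3; constraint 5: a + b = 12; constraint 7: b - c = 3, and the others follow.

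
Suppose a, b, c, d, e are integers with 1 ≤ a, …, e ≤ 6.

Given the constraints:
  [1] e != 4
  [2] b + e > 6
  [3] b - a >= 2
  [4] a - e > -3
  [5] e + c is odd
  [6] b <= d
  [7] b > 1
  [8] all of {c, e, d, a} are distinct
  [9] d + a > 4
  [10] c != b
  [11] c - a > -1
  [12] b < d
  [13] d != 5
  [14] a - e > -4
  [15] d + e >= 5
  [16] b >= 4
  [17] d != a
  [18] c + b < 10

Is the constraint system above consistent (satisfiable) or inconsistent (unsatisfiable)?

Take a = 1, b = 5, c = 3, d = 6, e = 2. Then constraint 2: b + e = 7; constraint 3: b - a = 4; constraint 4: a - e = -1, and every other listed constraint is also met.

Satisfiable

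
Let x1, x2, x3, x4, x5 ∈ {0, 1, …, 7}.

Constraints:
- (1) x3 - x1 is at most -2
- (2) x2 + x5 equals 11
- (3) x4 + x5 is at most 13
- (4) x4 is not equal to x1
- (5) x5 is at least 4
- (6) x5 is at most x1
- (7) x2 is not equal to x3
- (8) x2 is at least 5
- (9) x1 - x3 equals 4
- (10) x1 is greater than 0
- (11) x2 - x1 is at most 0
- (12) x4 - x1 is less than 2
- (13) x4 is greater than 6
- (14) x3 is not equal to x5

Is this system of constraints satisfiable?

Setting (x1, x2, x3, x4, x5) = (6, 6, 2, 7, 5) satisfies everything: constraint 1: x3 - x1 = -4; constraint 2: x2 + x5 = 11; constraint 3: x4 + x5 = 12, and the others follow.

Satisfiable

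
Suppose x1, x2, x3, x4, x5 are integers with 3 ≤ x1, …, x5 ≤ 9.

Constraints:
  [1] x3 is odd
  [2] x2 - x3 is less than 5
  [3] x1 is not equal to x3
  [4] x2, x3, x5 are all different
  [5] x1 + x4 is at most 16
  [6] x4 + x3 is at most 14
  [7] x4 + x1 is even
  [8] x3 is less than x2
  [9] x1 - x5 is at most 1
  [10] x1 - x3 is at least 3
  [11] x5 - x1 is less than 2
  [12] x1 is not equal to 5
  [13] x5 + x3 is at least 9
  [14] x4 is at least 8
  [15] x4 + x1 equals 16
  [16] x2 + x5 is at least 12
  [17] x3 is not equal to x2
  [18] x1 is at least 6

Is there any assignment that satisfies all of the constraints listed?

Take x1 = 7, x2 = 7, x3 = 3, x4 = 9, x5 = 6. Then constraint 2: x2 - x3 = 4; constraint 5: x1 + x4 = 16; constraint 6: x4 + x3 = 12, and every other listed constraint is also met.

Satisfiable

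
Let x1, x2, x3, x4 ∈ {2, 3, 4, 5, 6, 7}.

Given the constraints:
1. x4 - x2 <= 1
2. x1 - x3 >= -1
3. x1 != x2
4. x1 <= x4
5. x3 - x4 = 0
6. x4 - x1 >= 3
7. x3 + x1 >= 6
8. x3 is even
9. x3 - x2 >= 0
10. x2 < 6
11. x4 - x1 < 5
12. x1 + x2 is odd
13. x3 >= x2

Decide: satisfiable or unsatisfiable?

Unsatisfiable

Constraints 1, 2, 6, and 9 give x2 − x4 ≥ -1, x4 − x1 ≥ 3, x1 − x3 ≥ -1, x3 − x2 ≥ 0.
Adding all 4 inequalities: the left sides telescope to 0, and the right sides sum to (-1) + 3 + (-1) + 0 = 1. So 0 ≥ 1, which is false.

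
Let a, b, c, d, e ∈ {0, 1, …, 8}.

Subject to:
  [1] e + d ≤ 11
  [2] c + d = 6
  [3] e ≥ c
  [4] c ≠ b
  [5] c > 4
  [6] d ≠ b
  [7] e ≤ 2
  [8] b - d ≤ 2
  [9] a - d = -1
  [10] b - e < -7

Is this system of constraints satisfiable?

Unsatisfiable

From constraint 5: c ≥ 5. From constraints 3 and 7: c ≤ e and e ≤ 2, so c ≤ 2. But 2 < 5, so no value of c works.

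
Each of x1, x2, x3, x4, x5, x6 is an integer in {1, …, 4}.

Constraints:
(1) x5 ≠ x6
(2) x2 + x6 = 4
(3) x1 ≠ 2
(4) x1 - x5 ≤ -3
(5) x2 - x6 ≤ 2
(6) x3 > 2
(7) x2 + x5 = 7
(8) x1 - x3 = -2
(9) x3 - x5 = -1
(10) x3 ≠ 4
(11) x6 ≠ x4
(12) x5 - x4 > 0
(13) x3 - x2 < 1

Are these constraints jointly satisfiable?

Satisfiable

The assignment x1 = 1, x2 = 3, x3 = 3, x4 = 3, x5 = 4, x6 = 1 works:
  constraint 2 holds since x2 + x6 = 4.
  constraint 4 holds since x1 - x5 = -3.
The rest check out directly.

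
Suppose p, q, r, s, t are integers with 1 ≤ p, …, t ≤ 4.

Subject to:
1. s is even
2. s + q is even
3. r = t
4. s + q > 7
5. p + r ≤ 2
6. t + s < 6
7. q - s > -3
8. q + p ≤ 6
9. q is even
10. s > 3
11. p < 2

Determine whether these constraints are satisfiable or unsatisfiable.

Satisfiable

Take p = 1, q = 4, r = 1, s = 4, t = 1. Then constraint 4: s + q = 8; constraint 5: p + r = 2; constraint 6: t + s = 5, and every other listed constraint is also met.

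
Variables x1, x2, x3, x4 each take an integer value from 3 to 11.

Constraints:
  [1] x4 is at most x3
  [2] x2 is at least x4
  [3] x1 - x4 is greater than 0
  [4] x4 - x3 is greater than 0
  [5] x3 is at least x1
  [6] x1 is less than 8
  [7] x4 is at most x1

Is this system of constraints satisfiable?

Unsatisfiable

Constraints 3, 4, and 5 give x4 < x1, x1 ≤ x3, x3 < x4. Chaining: x4 < x1 ≤ x3 < x4, which forces x4 < x4 — impossible.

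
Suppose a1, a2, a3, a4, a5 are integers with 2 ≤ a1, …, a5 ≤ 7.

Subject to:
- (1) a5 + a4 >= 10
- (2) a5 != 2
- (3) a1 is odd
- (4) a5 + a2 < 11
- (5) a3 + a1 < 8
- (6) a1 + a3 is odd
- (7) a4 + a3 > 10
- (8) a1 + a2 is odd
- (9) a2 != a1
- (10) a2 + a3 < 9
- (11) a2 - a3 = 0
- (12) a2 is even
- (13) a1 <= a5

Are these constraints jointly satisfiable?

Satisfiable

Try a1 = 3, a2 = 4, a3 = 4, a4 = 7, a5 = 6.
Check constraint 1: a5 + a4 = 13; constraint 4: a5 + a2 = 10; constraint 5: a3 + a1 = 7. The remaining constraints are straightforward to verify.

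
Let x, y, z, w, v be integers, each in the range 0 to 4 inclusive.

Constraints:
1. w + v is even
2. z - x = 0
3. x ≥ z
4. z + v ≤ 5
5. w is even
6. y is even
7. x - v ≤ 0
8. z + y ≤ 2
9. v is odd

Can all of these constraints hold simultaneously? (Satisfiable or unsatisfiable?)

Constraint 5 makes w even and constraint 9 makes v odd, so w + v must be odd. Constraint 1 says w + v is even — contradiction.

Unsatisfiable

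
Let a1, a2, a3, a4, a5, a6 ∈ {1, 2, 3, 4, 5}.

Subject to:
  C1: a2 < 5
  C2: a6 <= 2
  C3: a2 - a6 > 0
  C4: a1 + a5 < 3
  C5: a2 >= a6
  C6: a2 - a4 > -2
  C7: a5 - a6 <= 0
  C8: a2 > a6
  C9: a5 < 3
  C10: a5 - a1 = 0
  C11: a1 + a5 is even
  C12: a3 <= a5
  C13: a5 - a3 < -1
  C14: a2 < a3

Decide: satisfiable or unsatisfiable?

Unsatisfiable

Constraints 7, 8, 12, and 14 give a5 ≤ a6, a6 < a2, a2 < a3, a3 ≤ a5. Chaining: a5 ≤ a6 < a2 < a3 ≤ a5, which forces a5 < a5 — impossible.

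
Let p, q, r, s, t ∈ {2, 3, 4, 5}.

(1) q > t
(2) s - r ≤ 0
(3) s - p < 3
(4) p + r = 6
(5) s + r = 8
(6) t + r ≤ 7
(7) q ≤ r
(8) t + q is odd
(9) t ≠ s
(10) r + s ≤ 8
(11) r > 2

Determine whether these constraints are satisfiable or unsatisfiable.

Setting (p, q, r, s, t) = (2, 4, 4, 4, 3) satisfies everything: constraint 2: s - r = 0; constraint 3: s - p = 2; constraint 4: p + r = 6, and the others follow.

Satisfiable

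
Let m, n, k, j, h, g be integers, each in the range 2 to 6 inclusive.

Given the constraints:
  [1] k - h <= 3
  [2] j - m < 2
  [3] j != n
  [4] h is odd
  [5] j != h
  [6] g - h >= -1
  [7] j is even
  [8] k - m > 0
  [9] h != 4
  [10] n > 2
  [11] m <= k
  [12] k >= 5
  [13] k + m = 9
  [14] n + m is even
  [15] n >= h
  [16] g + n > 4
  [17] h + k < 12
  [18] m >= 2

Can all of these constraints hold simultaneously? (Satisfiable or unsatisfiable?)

Satisfiable

Setting (m, n, k, j, h, g) = (3, 3, 6, 2, 3, 4) satisfies everything: constraint 1: k - h = 3; constraint 2: j - m = -1, and the others follow.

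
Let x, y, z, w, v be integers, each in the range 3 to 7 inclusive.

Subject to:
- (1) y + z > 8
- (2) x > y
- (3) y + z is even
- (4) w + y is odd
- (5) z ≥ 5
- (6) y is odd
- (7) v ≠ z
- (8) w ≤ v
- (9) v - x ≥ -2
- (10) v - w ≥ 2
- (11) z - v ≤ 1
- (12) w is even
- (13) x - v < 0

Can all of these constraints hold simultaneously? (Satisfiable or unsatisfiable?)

The assignment x = 6, y = 5, z = 5, w = 4, v = 7 works:
  constraint 1 holds since y + z = 10.
  constraint 9 holds since v - x = 1.
  constraint 10 holds since v - w = 3.
The rest check out directly.

Satisfiable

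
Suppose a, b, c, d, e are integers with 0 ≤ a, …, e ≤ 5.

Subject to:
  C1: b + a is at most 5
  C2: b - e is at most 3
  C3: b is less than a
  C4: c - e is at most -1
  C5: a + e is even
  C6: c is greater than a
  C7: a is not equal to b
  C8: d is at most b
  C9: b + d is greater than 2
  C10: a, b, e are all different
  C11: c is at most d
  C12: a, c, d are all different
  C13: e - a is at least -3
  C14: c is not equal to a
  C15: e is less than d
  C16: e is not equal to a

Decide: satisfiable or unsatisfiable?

Constraints 3, 4, 6, 8, and 15 give a < c, c < e, e < d, d ≤ b, b < a. Chaining: a < c < e < d ≤ b < a, which forces a < a — impossible.

Unsatisfiable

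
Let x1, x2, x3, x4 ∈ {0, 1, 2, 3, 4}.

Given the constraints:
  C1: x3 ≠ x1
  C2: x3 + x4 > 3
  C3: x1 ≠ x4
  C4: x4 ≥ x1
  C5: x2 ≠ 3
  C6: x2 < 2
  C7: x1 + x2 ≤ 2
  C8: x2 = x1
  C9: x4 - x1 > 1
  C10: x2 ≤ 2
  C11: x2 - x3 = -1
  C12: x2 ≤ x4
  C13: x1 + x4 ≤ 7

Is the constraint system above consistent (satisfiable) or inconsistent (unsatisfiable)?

Satisfiable

The assignment x1 = 1, x2 = 1, x3 = 2, x4 = 3 works:
  constraint 2 holds since x3 + x4 = 5.
  constraint 7 holds since x1 + x2 = 2.
  constraint 9 holds since x4 - x1 = 2.
The rest check out directly.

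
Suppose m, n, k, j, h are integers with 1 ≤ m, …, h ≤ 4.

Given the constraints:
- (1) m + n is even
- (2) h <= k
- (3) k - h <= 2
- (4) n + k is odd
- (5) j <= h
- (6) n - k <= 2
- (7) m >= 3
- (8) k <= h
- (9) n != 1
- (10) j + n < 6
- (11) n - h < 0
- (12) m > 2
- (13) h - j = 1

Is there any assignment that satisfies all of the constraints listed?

One satisfying assignment is m = 4, n = 2, k = 3, j = 2, h = 3.
For the less obvious constraints — constraint 3: k - h = 0; constraint 6: n - k = -1; constraint 10: j + n = 4 — and the others hold by inspection.

Satisfiable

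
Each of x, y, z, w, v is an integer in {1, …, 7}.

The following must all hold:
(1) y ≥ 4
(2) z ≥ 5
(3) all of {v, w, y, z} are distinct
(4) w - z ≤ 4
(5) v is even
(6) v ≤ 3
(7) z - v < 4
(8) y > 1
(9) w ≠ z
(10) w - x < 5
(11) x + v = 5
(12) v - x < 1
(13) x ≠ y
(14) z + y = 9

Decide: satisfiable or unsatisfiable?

Satisfiable

Try x = 3, y = 4, z = 5, w = 6, v = 2.
Check constraint 4: w - z = 1; constraint 7: z - v = 3. The remaining constraints are straightforward to verify.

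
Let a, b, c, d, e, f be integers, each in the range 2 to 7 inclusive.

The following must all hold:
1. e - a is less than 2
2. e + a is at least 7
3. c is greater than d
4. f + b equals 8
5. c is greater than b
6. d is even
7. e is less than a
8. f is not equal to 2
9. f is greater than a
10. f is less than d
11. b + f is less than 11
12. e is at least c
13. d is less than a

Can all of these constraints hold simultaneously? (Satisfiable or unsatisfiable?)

Unsatisfiable

Constraints 3, 7, 9, 10, and 12 give d < c, c ≤ e, e < a, a < f, f < d. Chaining: d < c ≤ e < a < f < d, which forces d < d — impossible.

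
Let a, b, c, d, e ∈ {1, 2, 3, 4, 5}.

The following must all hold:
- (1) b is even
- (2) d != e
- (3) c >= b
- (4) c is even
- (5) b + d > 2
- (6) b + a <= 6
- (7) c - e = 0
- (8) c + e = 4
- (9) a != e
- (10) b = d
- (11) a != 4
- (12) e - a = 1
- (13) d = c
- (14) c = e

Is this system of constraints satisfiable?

From constraints 13 and 14, d = c = e, so d = e. But constraint 2 says d ≠ e. Contradiction.

Unsatisfiable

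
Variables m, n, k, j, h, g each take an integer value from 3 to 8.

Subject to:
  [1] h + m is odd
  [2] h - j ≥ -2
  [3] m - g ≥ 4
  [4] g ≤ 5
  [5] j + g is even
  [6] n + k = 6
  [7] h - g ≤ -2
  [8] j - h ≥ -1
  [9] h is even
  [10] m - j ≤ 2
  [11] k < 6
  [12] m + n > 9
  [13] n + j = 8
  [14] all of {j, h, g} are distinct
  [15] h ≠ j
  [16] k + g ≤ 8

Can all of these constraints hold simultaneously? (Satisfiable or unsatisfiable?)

Unsatisfiable

Constraints 2, 3, 7, and 10 give g − h ≥ 2, h − j ≥ -2, j − m ≥ -2, m − g ≥ 4.
Adding all 4 inequalities: the left sides telescope to 0, and the right sides sum to 2 + (-2) + (-2) + 4 = 2. So 0 ≥ 2, which is false.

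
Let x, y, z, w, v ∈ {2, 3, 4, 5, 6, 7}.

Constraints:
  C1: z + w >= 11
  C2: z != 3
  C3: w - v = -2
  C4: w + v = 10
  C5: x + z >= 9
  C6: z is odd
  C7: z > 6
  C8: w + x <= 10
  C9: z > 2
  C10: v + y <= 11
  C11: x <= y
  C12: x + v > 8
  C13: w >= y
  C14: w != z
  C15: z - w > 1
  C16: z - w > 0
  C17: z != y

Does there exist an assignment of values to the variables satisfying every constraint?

Try x = 3, y = 3, z = 7, w = 4, v = 6.
Check constraint 1: z + w = 11; constraint 3: w - v = -2; constraint 4: w + v = 10. The remaining constraints are straightforward to verify.

Satisfiable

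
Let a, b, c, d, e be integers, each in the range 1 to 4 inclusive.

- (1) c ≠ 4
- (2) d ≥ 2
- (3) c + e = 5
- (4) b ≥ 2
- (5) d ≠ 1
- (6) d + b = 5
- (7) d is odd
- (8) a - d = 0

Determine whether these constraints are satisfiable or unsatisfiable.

Try a = 3, b = 2, c = 3, d = 3, e = 2.
Check constraint 3: c + e = 5; constraint 6: d + b = 5; constraint 8: a - d = 0. The remaining constraints are straightforward to verify.

Satisfiable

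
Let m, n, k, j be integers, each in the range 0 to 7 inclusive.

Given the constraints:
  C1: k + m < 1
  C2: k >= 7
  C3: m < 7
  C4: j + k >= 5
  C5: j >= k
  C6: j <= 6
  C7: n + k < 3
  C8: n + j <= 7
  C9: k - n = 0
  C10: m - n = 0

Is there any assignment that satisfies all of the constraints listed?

From constraint 2: k ≥ 7. From constraints 5 and 6: k ≤ j and j ≤ 6, so k ≤ 6. But 6 < 7, so no value of k works.

Unsatisfiable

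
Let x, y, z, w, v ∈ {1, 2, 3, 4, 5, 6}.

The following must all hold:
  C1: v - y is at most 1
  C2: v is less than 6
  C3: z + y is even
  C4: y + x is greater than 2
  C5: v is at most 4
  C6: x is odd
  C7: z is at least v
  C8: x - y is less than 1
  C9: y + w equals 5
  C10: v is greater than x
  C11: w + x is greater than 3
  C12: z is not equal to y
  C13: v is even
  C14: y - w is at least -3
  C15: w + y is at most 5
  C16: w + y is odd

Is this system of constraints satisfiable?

Try x = 1, y = 2, z = 6, w = 3, v = 2.
Check constraint 1: v - y = 0; constraint 4: y + x = 3. The remaining constraints are straightforward to verify.

Satisfiable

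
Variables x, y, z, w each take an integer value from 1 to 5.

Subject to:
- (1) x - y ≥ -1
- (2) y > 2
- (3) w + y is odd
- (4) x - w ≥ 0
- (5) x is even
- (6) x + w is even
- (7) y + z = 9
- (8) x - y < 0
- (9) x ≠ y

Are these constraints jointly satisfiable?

One satisfying assignment is x = 4, y = 5, z = 4, w = 4.
For the less obvious constraints — constraint 1: x - y = -1; constraint 4: x - w = 0; constraint 7: y + z = 9 — and the others hold by inspection.

Satisfiable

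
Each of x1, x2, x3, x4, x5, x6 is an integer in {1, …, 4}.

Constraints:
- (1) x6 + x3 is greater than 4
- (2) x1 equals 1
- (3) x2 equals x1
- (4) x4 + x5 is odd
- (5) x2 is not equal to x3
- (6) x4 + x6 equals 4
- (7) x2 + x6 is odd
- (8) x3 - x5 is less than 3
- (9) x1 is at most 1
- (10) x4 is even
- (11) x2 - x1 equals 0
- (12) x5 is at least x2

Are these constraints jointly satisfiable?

Satisfiable

One satisfying assignment is x1 = 1, x2 = 1, x3 = 3, x4 = 2, x5 = 1, x6 = 2.
For the less obvious constraints — constraint 1: x6 + x3 = 5; constraint 6: x4 + x6 = 4; constraint 8: x3 - x5 = 2 — and the others hold by inspection.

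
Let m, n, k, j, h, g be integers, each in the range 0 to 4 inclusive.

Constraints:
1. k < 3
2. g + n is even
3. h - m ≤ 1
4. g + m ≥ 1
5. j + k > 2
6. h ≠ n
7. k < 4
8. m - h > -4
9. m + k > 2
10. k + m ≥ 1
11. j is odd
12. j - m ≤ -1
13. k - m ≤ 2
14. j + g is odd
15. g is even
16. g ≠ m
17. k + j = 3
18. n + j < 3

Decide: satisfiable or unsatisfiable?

The assignment m = 2, n = 0, k = 2, j = 1, h = 3, g = 0 works:
  constraint 3 holds since h - m = 1.
  constraint 4 holds since g + m = 2.
The rest check out directly.

Satisfiable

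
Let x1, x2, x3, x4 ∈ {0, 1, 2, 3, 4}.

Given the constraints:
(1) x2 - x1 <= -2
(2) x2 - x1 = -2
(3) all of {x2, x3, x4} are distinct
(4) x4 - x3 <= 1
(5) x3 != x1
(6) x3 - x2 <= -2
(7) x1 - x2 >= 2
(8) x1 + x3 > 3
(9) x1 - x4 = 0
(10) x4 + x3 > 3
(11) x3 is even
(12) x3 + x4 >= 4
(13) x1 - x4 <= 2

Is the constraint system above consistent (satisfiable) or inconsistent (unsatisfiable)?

Unsatisfiable

Constraints 4, 6, 7, and 13 give x1 − x2 ≥ 2, x2 − x3 ≥ 2, x3 − x4 ≥ -1, x4 − x1 ≥ -2.
Adding all 4 inequalities: the left sides telescope to 0, and the right sides sum to 2 + 2 + (-1) + (-2) = 1. So 0 ≥ 1, which is false.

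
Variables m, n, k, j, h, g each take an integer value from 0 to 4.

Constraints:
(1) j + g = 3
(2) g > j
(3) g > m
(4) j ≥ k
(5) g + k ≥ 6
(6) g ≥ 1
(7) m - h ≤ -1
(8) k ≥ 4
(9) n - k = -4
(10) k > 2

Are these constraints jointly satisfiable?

From constraints 4 and 8: j ≥ k ≥ 4. From constraint 6: g ≥ 1. Hence j + g ≥ 5. But constraint 1 requires j + g = 3, and 3 < 5. Contradiction.

Unsatisfiable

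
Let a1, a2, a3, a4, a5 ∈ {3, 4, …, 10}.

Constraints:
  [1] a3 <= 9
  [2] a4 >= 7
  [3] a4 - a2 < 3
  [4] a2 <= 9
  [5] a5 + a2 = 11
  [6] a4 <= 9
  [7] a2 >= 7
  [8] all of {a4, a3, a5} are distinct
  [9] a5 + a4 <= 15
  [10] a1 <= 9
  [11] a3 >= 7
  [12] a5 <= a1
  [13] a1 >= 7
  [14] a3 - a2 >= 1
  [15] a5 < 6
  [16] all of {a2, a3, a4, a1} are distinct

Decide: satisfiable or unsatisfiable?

Constraints 1, 2, 4, 6, 7, 10, 11, and 13 confine each of a2, a3, a4, a1 to the 3 values {7, …, 9}.
Constraint 16 requires all 4 of them to be distinct, but only 3 values are available — impossible by the pigeonhole principle.

Unsatisfiable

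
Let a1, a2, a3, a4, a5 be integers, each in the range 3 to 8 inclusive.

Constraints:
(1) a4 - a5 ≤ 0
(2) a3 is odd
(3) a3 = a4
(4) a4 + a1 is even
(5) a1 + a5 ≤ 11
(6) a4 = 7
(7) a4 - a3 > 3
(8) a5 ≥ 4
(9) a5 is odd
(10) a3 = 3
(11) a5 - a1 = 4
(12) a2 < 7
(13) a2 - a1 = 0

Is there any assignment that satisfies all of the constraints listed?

Constraint 10 fixes a3 = 3 and constraint 6 fixes a4 = 7, but constraint 3 requires a3 = a4. Since 3 ≠ 7, contradiction.

Unsatisfiable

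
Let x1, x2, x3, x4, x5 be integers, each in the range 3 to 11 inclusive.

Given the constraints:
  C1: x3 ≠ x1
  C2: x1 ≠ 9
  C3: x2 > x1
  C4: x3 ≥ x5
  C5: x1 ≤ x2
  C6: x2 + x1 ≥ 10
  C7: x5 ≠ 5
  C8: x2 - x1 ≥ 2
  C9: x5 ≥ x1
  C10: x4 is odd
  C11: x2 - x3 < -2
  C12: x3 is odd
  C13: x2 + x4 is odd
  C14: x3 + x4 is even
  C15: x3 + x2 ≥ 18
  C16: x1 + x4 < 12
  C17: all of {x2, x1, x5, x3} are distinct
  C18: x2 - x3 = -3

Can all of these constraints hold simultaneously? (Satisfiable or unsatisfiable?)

The assignment x1 = 4, x2 = 8, x3 = 11, x4 = 5, x5 = 9 works:
  constraint 6 holds since x2 + x1 = 12.
  constraint 8 holds since x2 - x1 = 4.
  constraint 11 holds since x2 - x3 = -3.
The rest check out directly.

Satisfiable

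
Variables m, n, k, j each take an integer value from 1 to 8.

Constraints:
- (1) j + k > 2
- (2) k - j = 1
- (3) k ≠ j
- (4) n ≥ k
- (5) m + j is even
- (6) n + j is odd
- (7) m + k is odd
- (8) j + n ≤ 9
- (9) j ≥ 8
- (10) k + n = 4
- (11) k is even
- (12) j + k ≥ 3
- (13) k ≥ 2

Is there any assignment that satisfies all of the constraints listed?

From constraint 9: j ≥ 8. From constraints 4 and 13: n ≥ k ≥ 2. Hence j + n ≥ 10. But constraint 8 requires j + n ≤ 9, and 9 < 10. Contradiction.

Unsatisfiable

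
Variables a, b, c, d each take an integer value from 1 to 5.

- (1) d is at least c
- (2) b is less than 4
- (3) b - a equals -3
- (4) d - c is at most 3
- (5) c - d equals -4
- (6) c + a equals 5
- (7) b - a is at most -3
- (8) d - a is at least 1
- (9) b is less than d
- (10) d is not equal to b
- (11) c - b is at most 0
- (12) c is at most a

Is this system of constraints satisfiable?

Unsatisfiable

Constraints 4, 7, 8, and 11 give d − a ≥ 1, a − b ≥ 3, b − c ≥ 0, c − d ≥ -3.
Adding all 4 inequalities: the left sides telescope to 0, and the right sides sum to 1 + 3 + 0 + (-3) = 1. So 0 ≥ 1, which is false.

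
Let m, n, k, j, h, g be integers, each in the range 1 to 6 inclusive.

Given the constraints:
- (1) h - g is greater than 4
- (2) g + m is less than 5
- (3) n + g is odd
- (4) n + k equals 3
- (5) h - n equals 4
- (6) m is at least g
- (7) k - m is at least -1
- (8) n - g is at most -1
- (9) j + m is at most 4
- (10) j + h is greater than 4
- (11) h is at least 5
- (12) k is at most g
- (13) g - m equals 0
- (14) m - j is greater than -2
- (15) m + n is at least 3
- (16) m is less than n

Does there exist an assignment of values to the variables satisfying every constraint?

Constraints 6, 8, and 16 give m < n, n < g, g ≤ m. Chaining: m < n < g ≤ m, which forces m < m — impossible.

Unsatisfiable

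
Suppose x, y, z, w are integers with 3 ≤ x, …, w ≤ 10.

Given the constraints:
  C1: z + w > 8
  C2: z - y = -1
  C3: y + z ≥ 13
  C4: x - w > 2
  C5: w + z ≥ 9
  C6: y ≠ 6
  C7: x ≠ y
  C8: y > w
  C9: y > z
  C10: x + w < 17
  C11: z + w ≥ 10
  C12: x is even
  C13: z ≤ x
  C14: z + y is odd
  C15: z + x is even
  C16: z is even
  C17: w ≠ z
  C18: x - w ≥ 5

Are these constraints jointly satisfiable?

The assignment x = 10, y = 7, z = 6, w = 5 works:
  constraint 1 holds since z + w = 11.
  constraint 2 holds since z - y = -1.
The rest check out directly.

Satisfiable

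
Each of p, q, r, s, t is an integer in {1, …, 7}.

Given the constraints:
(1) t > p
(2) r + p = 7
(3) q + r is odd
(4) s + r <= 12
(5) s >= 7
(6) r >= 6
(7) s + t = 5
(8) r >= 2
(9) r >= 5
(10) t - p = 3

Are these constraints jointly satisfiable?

From constraint 5: s ≥ 7. From constraint 6: r ≥ 6. Hence s + r ≥ 13. But constraint 4 requires s + r ≤ 12, and 12 < 13. Contradiction.

Unsatisfiable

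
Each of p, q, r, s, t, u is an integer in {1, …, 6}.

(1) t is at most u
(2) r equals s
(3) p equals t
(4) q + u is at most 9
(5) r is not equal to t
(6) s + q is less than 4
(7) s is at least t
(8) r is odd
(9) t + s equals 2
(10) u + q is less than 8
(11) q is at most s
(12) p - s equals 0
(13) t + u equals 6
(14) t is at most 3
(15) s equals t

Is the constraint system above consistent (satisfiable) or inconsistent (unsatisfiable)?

From constraints 2 and 15, r = s = t, so r = t. But constraint 5 says r ≠ t. Contradiction.

Unsatisfiable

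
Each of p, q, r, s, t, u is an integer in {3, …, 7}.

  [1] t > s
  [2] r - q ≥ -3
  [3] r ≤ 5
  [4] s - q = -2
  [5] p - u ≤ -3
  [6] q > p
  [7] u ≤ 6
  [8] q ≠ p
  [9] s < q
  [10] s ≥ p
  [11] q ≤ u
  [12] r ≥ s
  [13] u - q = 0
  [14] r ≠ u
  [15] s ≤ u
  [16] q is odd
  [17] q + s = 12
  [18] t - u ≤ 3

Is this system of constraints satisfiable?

From constraints 7 and 11: q ≤ u ≤ 6. From constraints 3 and 12: s ≤ r ≤ 5. Hence q + s ≤ 11. But constraint 17 requires q + s = 12, and 12 > 11. Contradiction.

Unsatisfiable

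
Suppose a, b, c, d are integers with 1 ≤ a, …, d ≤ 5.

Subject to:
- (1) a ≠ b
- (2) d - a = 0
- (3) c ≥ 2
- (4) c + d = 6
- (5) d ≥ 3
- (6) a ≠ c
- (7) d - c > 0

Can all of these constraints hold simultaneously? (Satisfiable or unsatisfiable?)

Take a = 4, b = 2, c = 2, d = 4. Then constraint 2: d - a = 0; constraint 4: c + d = 6, and every other listed constraint is also met.

Satisfiable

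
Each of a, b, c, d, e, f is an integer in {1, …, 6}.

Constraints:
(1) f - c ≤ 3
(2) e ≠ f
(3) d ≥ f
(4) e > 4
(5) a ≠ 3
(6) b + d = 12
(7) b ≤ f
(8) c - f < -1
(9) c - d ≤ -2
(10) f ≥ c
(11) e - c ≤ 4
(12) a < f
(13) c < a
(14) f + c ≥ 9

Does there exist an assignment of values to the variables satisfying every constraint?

Satisfiable

One satisfying assignment is a = 4, b = 6, c = 3, d = 6, e = 5, f = 6.
For the less obvious constraints — constraint 1: f - c = 3; constraint 6: b + d = 12 — and the others hold by inspection.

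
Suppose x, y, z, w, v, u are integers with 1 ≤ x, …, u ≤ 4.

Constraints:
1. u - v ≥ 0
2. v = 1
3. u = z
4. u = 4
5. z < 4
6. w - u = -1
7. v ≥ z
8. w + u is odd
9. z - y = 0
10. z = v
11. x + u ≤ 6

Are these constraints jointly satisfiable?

Constraint 4 fixes u = 4 and constraint 2 fixes v = 1. Constraints 3 and 10 give u = z = v, so u = v. But 4 ≠ 1 — contradiction.

Unsatisfiable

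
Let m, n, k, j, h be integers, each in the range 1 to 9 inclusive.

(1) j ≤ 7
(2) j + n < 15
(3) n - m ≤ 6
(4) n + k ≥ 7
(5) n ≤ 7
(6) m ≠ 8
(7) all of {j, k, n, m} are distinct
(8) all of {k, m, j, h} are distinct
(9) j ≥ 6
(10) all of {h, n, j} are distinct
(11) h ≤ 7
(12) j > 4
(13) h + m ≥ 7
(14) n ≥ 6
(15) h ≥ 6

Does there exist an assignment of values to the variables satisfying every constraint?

Unsatisfiable

Constraints 1, 5, 9, 11, 14, and 15 confine each of h, n, j to the 2 values {6, 7}.
Constraint 10 requires all 3 of them to be distinct, but only 2 values are available — impossible by the pigeonhole principle.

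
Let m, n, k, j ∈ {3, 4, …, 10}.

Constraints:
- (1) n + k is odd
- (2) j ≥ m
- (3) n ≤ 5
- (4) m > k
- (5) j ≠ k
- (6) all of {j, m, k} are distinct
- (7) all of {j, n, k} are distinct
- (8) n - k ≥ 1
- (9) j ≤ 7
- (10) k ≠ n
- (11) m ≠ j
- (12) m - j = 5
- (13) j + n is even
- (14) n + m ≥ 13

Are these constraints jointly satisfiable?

From constraint 3: n ≤ 5. From constraints 2 and 9: m ≤ j ≤ 7. Hence n + m ≤ 12. But constraint 14 requires n + m ≥ 13, and 13 > 12. Contradiction.

Unsatisfiable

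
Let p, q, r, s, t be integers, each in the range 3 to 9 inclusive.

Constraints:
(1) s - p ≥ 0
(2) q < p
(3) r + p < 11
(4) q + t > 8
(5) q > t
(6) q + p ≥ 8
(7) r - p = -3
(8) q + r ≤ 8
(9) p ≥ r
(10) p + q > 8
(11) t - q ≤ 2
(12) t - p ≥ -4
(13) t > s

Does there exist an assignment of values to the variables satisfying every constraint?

Unsatisfiable

Constraints 1, 2, 5, and 13 give s < t, t < q, q < p, p ≤ s. Chaining: s < t < q < p ≤ s, which forces s < s — impossible.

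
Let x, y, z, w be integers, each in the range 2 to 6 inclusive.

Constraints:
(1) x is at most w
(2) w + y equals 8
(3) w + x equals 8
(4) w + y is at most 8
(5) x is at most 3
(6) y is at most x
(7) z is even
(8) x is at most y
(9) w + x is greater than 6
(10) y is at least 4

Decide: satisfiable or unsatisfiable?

From constraint 10: y ≥ 4. From constraints 5 and 6: y ≤ x and x ≤ 3, so y ≤ 3. But 3 < 4, so no value of y works.

Unsatisfiable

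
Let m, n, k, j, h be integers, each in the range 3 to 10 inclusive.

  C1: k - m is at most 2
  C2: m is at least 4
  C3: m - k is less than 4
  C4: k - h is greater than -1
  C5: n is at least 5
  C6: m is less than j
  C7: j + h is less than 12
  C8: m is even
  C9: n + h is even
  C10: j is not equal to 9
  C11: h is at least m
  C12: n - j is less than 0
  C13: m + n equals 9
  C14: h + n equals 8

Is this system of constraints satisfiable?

From constraints 2 and 11: h ≥ m ≥ 4. From constraint 5: n ≥ 5. Hence h + n ≥ 9. But constraint 14 requires h + n = 8, and 8 < 9. Contradiction.

Unsatisfiable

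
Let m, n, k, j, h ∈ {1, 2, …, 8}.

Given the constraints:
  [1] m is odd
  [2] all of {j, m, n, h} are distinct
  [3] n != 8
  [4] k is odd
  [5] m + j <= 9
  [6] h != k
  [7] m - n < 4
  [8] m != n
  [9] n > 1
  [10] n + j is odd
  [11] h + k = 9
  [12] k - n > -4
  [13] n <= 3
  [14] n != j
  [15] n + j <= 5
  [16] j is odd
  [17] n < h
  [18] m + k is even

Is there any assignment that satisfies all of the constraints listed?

Satisfiable

Try m = 5, n = 2, k = 1, j = 1, h = 8.
Check constraint 5: m + j = 6; constraint 7: m - n = 3. The remaining constraints are straightforward to verify.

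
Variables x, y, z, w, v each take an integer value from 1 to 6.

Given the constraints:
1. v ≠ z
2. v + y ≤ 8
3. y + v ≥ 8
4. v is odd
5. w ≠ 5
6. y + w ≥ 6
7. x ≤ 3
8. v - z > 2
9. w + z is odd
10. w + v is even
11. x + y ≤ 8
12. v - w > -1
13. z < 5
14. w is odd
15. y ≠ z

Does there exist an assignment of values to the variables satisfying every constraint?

The assignment x = 2, y = 3, z = 2, w = 3, v = 5 works:
  constraint 2 holds since v + y = 8.
  constraint 3 holds since y + v = 8.
  constraint 6 holds since y + w = 6.
The rest check out directly.

Satisfiable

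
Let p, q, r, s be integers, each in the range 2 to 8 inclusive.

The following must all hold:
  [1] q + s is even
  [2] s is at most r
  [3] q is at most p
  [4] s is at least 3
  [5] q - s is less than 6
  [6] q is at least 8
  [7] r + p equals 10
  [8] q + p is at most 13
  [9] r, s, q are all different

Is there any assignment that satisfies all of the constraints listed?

From constraints 2 and 4: r ≥ s ≥ 3. From constraints 3 and 6: p ≥ q ≥ 8. Hence r + p ≥ 11. But constraint 7 requires r + p = 10, and 10 < 11. Contradiction.

Unsatisfiable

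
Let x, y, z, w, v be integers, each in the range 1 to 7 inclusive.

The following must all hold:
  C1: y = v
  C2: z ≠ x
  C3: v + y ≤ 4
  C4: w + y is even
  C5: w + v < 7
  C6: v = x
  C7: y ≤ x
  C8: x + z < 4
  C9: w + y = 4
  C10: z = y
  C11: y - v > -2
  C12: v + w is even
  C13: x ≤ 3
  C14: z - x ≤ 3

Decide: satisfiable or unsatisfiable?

Unsatisfiable

From constraints 1, 6, and 10, z = y = v = x, so z = x. But constraint 2 says z ≠ x. Contradiction.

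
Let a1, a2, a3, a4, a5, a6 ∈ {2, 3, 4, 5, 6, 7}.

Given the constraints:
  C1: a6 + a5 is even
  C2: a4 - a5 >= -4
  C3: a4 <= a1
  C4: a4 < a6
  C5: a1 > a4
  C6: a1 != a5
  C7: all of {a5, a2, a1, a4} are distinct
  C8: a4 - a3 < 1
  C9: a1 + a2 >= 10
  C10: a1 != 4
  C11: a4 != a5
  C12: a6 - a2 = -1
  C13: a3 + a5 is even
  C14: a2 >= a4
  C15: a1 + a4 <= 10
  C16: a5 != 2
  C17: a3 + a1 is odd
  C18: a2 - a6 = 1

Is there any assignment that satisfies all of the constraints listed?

One satisfying assignment is a1 = 7, a2 = 5, a3 = 4, a4 = 2, a5 = 6, a6 = 4.
For the less obvious constraints — constraint 2: a4 - a5 = -4; constraint 8: a4 - a3 = -2 — and the others hold by inspection.

Satisfiable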